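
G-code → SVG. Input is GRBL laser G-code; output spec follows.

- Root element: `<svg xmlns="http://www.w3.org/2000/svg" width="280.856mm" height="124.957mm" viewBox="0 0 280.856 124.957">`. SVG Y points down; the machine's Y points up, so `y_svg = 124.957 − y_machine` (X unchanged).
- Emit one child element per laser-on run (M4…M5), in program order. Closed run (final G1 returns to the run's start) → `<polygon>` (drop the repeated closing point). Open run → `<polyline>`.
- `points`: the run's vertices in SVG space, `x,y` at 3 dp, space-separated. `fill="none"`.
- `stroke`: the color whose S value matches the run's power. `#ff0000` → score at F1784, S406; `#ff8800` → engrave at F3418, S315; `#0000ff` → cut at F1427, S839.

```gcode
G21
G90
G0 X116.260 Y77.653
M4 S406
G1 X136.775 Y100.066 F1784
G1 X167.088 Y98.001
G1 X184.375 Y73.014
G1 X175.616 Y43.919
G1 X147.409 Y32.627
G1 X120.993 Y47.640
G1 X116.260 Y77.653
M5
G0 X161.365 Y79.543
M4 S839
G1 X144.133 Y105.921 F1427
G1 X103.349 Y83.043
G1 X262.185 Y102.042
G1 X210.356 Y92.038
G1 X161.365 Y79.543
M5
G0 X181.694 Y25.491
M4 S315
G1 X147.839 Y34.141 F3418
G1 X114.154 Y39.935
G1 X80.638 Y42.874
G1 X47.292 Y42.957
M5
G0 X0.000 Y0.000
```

Machine Y-up, SVG Y-down with viewBox height 124.957, so y_svg = 124.957 − y_machine; X carries over.

Run 1: S406 ⇒ score layer `#ff0000`. The run returns to its start, so emit a `<polygon>` with points (Y-flipped): 116.260,47.304 136.775,24.891 167.088,26.956 184.375,51.943 175.616,81.038 147.409,92.330 120.993,77.317.

Run 2: power S839 maps to stroke `#0000ff` (cut). The run returns to its start, so emit a `<polygon>` with points (Y-flipped): 161.365,45.414 144.133,19.036 103.349,41.914 262.185,22.915 210.356,32.919.

Run 3: power S315 maps to stroke `#ff8800` (engrave). The run is open, so emit a `<polyline>` with points (Y-flipped): 181.694,99.466 147.839,90.816 114.154,85.022 80.638,82.083 47.292,82.000.

<svg xmlns="http://www.w3.org/2000/svg" width="280.856mm" height="124.957mm" viewBox="0 0 280.856 124.957">
  <polygon points="116.260,47.304 136.775,24.891 167.088,26.956 184.375,51.943 175.616,81.038 147.409,92.330 120.993,77.317" fill="none" stroke="#ff0000"/>
  <polygon points="161.365,45.414 144.133,19.036 103.349,41.914 262.185,22.915 210.356,32.919" fill="none" stroke="#0000ff"/>
  <polyline points="181.694,99.466 147.839,90.816 114.154,85.022 80.638,82.083 47.292,82.000" fill="none" stroke="#ff8800"/>
</svg>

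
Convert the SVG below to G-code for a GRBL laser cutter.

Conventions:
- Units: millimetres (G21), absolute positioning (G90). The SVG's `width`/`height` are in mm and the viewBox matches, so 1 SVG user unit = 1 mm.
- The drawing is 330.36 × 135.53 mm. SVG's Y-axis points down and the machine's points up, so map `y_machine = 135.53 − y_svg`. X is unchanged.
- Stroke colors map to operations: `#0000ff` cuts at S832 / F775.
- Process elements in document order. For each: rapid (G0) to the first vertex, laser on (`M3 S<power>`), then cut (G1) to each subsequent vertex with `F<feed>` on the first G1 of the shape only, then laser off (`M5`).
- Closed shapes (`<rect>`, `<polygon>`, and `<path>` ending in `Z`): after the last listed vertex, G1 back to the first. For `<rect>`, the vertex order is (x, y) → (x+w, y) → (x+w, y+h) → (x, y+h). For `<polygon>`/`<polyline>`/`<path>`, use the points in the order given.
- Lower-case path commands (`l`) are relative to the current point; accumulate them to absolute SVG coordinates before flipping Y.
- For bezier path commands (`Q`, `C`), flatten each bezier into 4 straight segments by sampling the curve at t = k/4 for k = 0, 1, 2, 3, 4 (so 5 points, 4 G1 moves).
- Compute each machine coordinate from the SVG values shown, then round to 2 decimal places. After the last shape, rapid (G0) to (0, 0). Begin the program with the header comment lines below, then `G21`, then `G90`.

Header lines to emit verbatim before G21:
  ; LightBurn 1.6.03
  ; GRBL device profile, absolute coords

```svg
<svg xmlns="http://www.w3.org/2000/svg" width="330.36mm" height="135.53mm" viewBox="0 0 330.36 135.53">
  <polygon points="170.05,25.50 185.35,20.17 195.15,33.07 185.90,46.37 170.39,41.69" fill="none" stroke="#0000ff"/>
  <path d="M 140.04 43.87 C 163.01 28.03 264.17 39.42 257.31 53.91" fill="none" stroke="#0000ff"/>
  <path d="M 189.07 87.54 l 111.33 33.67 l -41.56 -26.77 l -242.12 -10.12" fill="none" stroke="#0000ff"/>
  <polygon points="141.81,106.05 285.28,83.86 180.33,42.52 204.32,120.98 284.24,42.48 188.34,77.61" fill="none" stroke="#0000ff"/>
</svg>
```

; LightBurn 1.6.03
; GRBL device profile, absolute coords
G21
G90
G0 X170.05 Y110.03
M3 S832
G1 X185.35 Y115.36 F775
G1 X195.15 Y102.46
G1 X185.90 Y89.16
G1 X170.39 Y93.84
G1 X170.05 Y110.03
M5
G0 X140.04 Y91.66
M3 S832
G1 X169.02 Y98.81 F775
G1 X209.86 Y98.01
G1 X245.11 Y91.53
G1 X257.31 Y81.62
M5
G0 X189.07 Y47.99
M3 S832
G1 X300.40 Y14.32 F775
G1 X258.84 Y41.09
G1 X16.72 Y51.21
M5
G0 X141.81 Y29.48
M3 S832
G1 X285.28 Y51.67 F775
G1 X180.33 Y93.01
G1 X204.32 Y14.55
G1 X284.24 Y93.05
G1 X188.34 Y57.92
G1 X141.81 Y29.48
M5
G0 X0.00 Y0.00

Since the viewBox matches the mm dimensions, user units are millimetres directly. The only transform is the Y-flip y_m = 135.53 − y_svg.

Shape 1 is a regular polygon drawn with `<polygon>`. Its stroke #0000ff means cut at S832, F775. After flipping Y the toolpath is (170.05,110.03) → (185.35,115.36) → (195.15,102.46) → (185.90,89.16) → (170.39,93.84) → (170.05,110.03), returning to the start.

Shape 2 is a cubic bezier drawn with `<path>`. Its stroke #0000ff means cut at S832, F775. After flipping Y the toolpath is (140.04,91.66) → (169.02,98.81) → (209.86,98.01) → (245.11,91.53) → (257.31,81.62).

Shape 3 is a open polyline drawn with `<path>`. Its stroke #0000ff means cut at S832, F775. After flipping Y the toolpath is (189.07,47.99) → (300.40,14.32) → (258.84,41.09) → (16.72,51.21).

Shape 4 is a closed polygon drawn with `<polygon>`. Its stroke #0000ff means cut at S832, F775. After flipping Y the toolpath is (141.81,29.48) → (285.28,51.67) → (180.33,93.01) → (204.32,14.55) → (284.24,93.05) → (188.34,57.92) → (141.81,29.48), returning to the start.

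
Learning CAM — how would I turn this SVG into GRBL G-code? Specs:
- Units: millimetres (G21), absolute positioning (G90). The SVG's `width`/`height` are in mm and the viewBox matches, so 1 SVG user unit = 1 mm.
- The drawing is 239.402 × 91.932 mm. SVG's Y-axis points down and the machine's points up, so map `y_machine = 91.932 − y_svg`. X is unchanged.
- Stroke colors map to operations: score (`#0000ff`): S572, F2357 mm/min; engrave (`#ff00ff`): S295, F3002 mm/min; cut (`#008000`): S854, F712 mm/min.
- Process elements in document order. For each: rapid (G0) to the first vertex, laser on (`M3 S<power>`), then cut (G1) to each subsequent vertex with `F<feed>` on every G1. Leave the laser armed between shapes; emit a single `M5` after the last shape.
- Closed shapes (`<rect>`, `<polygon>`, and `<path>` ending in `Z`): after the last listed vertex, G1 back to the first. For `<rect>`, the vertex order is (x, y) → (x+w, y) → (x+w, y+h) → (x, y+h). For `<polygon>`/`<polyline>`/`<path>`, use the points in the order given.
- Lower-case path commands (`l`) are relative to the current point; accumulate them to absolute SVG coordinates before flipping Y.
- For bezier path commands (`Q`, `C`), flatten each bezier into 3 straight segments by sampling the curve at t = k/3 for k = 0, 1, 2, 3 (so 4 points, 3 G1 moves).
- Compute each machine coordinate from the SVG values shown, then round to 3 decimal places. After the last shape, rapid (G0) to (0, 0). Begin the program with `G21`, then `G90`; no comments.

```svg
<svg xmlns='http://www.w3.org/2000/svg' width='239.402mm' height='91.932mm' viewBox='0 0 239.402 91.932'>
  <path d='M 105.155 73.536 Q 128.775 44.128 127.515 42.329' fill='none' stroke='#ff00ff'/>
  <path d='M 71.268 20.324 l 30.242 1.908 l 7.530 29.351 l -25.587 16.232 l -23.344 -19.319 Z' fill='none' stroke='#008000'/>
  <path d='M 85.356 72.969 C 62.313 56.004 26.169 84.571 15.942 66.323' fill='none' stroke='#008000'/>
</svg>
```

viewBox `0 0 239.402 91.932` with mm width/height → 1 unit = 1 mm. Flip: y_m = 91.932 − y_svg.

**Shape 1** — `<path>` quadratic bezier, stroke `#ff00ff` → engrave (S295, F3002). Control points (SVG): P0=(105.155,73.536), P1=(128.775,44.128), P2=(127.515,42.329); sampled at t=k/3. Machine vertices: (105.155,18.396) → (118.137,34.934) → (125.591,45.336) → (127.515,49.603). Open path.

**Shape 2** — `<path>` regular polygon, stroke `#008000` → cut (S854, F712). Machine vertices: (71.268,71.608) → (101.510,69.700) → (109.040,40.349) → (83.453,24.117) → (60.109,43.436) → (71.268,71.608). Closed: final G1 returns to the first vertex.

**Shape 3** — `<path>` cubic bezier, stroke `#008000` → cut (S854, F712). Control points (SVG): P0=(85.356,72.969), P1=(62.313,56.004), P2=(26.169,84.571), P3=(15.942,66.323); sampled at t=k/3. Machine vertices: (85.356,18.963) → (59.391,24.171) → (33.363,19.546) → (15.942,25.609). Open path.

G21
G90
G0 X105.155 Y18.396
M3 S295
G1 X118.137 Y34.934 F3002
G1 X125.591 Y45.336 F3002
G1 X127.515 Y49.603 F3002
G0 X71.268 Y71.608
M3 S854
G1 X101.510 Y69.700 F712
G1 X109.040 Y40.349 F712
G1 X83.453 Y24.117 F712
G1 X60.109 Y43.436 F712
G1 X71.268 Y71.608 F712
G0 X85.356 Y18.963
M3 S854
G1 X59.391 Y24.171 F712
G1 X33.363 Y19.546 F712
G1 X15.942 Y25.609 F712
M5
G0 X0.000 Y0.000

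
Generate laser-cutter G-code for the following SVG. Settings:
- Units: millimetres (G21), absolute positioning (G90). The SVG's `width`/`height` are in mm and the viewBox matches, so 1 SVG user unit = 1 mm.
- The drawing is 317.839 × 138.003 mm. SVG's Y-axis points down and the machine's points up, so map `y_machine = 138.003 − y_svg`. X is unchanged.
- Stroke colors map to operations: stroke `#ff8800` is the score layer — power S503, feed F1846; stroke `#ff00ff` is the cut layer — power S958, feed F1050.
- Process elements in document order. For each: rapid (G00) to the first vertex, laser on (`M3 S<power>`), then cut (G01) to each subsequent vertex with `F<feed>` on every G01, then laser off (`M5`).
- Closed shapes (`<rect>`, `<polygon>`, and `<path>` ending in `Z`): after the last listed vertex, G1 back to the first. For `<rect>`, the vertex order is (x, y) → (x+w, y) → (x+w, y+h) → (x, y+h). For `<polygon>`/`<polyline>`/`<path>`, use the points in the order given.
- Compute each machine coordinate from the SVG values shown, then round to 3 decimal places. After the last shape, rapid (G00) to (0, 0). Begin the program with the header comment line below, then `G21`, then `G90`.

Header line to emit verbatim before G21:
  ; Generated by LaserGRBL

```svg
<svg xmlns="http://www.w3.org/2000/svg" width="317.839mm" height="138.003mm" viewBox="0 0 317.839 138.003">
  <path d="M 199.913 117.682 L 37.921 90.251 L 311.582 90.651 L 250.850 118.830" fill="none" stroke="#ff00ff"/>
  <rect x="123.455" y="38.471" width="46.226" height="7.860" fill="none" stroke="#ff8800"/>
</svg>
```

1 u = 1 mm; y_m = 138.003 − y.

[1] `<path>` open polyline, #ff00ff→cut S958 F1050: (199.913,20.321) → (37.921,47.752) → (311.582,47.352) → (250.850,19.173)

[2] `<rect>` rectangle, #ff8800→score S503 F1846: (123.455,99.532) → (169.681,99.532) → (169.681,91.672) → (123.455,91.672) → (123.455,99.532) (closed)

; Generated by LaserGRBL
G21
G90
G00 X199.913 Y20.321
M3 S958
G01 X37.921 Y47.752 F1050
G01 X311.582 Y47.352 F1050
G01 X250.850 Y19.173 F1050
M5
G00 X123.455 Y99.532
M3 S503
G01 X169.681 Y99.532 F1846
G01 X169.681 Y91.672 F1846
G01 X123.455 Y91.672 F1846
G01 X123.455 Y99.532 F1846
M5
G00 X0.000 Y0.000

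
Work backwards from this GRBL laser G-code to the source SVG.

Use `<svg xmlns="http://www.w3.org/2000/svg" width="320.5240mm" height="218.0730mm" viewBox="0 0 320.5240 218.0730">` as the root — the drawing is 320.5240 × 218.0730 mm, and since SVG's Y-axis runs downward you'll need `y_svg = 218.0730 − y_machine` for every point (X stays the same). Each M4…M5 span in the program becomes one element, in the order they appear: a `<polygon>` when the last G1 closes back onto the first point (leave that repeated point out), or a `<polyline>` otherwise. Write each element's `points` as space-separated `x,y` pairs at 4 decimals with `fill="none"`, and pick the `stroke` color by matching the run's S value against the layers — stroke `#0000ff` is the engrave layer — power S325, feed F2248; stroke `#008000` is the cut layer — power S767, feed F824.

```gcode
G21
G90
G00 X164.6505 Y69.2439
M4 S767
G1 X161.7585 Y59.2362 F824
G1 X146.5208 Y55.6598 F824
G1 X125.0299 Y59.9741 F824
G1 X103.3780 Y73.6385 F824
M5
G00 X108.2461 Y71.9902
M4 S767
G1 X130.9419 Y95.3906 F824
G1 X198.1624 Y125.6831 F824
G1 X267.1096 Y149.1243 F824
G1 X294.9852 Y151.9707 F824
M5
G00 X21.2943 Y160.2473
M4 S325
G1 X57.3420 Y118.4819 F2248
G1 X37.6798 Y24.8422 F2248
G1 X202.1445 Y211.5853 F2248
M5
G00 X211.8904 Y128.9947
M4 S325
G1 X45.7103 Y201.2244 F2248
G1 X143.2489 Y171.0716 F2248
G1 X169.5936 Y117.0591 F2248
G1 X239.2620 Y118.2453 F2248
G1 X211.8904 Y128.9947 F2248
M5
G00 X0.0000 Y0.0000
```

<svg xmlns="http://www.w3.org/2000/svg" width="320.5240mm" height="218.0730mm" viewBox="0 0 320.5240 218.0730">
  <polyline points="164.6505,148.8291 161.7585,158.8368 146.5208,162.4132 125.0299,158.0989 103.3780,144.4345" fill="none" stroke="#008000"/>
  <polyline points="108.2461,146.0828 130.9419,122.6824 198.1624,92.3899 267.1096,68.9487 294.9852,66.1023" fill="none" stroke="#008000"/>
  <polyline points="21.2943,57.8257 57.3420,99.5911 37.6798,193.2308 202.1445,6.4877" fill="none" stroke="#0000ff"/>
  <polygon points="211.8904,89.0783 45.7103,16.8486 143.2489,47.0014 169.5936,101.0139 239.2620,99.8277" fill="none" stroke="#0000ff"/>
</svg>

y_svg = 218.0730 − y_m.

[1] S767→`#008000` (cut); open run; points: 164.6505,148.8291 161.7585,158.8368 146.5208,162.4132 125.0299,158.0989 103.3780,144.4345

[2] S767→`#008000` (cut); open run; points: 108.2461,146.0828 130.9419,122.6824 198.1624,92.3899 267.1096,68.9487 294.9852,66.1023

[3] S325→`#0000ff` (engrave); open run; points: 21.2943,57.8257 57.3420,99.5911 37.6798,193.2308 202.1445,6.4877

[4] S325→`#0000ff` (engrave); closed run; points: 211.8904,89.0783 45.7103,16.8486 143.2489,47.0014 169.5936,101.0139 239.2620,99.8277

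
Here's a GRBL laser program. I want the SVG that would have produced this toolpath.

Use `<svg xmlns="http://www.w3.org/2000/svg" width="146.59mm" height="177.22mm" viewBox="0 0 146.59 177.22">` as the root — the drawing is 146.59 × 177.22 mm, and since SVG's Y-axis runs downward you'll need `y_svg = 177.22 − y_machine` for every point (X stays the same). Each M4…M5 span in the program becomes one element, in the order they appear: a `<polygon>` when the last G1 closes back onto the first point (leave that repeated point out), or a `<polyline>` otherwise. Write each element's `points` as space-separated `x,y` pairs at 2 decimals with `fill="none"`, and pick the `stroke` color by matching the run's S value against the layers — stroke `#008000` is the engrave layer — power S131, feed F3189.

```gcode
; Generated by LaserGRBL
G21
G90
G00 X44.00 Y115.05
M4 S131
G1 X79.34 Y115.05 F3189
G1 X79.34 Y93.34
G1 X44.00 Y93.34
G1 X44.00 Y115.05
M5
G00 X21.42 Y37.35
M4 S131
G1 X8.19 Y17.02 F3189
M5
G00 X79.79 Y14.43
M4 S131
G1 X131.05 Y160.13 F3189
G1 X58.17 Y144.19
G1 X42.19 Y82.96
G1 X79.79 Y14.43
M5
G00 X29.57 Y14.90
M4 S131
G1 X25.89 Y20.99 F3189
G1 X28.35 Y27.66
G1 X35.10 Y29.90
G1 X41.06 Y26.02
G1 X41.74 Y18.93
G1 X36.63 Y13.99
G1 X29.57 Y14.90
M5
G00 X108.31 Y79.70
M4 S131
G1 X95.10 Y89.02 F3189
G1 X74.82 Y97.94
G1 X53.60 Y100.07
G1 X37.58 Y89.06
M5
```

y_svg = 177.22 − y_m. Every run uses S131, so all elements get stroke `#008000` (engrave).

[1] closed run; points: 44.00,62.17 79.34,62.17 79.34,83.88 44.00,83.88

[2] open run; points: 21.42,139.87 8.19,160.20

[3] closed run; points: 79.79,162.79 131.05,17.09 58.17,33.03 42.19,94.26

[4] closed run; points: 29.57,162.32 25.89,156.23 28.35,149.56 35.10,147.32 41.06,151.20 41.74,158.29 36.63,163.23

[5] open run; points: 108.31,97.52 95.10,88.20 74.82,79.28 53.60,77.15 37.58,88.16

<svg xmlns="http://www.w3.org/2000/svg" width="146.59mm" height="177.22mm" viewBox="0 0 146.59 177.22">
  <polygon points="44.00,62.17 79.34,62.17 79.34,83.88 44.00,83.88" fill="none" stroke="#008000"/>
  <polyline points="21.42,139.87 8.19,160.20" fill="none" stroke="#008000"/>
  <polygon points="79.79,162.79 131.05,17.09 58.17,33.03 42.19,94.26" fill="none" stroke="#008000"/>
  <polygon points="29.57,162.32 25.89,156.23 28.35,149.56 35.10,147.32 41.06,151.20 41.74,158.29 36.63,163.23" fill="none" stroke="#008000"/>
  <polyline points="108.31,97.52 95.10,88.20 74.82,79.28 53.60,77.15 37.58,88.16" fill="none" stroke="#008000"/>
</svg>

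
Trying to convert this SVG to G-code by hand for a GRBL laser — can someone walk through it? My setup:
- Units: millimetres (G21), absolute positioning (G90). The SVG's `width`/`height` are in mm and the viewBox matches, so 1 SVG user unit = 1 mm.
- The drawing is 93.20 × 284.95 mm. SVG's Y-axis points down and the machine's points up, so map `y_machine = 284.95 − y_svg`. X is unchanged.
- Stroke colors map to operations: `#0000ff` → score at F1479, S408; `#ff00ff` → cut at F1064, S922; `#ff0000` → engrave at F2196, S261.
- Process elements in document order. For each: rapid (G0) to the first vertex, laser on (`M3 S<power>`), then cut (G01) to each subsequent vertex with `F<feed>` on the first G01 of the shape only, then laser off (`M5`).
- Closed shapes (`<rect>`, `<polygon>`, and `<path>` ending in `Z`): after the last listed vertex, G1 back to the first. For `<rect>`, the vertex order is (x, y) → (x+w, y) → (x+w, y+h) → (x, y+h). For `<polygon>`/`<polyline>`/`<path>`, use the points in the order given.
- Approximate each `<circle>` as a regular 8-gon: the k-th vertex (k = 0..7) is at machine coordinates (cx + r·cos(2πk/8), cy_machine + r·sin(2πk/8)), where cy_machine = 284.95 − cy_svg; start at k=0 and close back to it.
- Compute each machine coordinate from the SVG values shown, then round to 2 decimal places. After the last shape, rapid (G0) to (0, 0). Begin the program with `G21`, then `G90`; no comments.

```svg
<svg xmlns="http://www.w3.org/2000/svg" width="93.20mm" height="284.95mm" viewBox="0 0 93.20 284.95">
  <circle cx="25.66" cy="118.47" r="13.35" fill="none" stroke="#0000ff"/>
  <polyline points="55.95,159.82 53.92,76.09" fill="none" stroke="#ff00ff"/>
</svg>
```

viewBox `0 0 93.20 284.95` with mm width/height → 1 unit = 1 mm. Flip: y_m = 284.95 − y_svg.

**Shape 1** — `<circle>` circle, stroke `#0000ff` → score (S408, F1479). Machine vertices: (39.01,166.48) → (35.10,175.92) → (25.66,179.83) → (16.22,175.92) → (12.31,166.48) → (16.22,157.04) → (25.66,153.13) → (35.10,157.04) → (39.01,166.48). Closed: final G1 returns to the first vertex.

**Shape 2** — `<polyline>` line segment, stroke `#ff00ff` → cut (S922, F1064). Machine vertices: (55.95,125.13) → (53.92,208.86). Open path.

G21
G90
G0 X39.01 Y166.48
M3 S408
G01 X35.10 Y175.92 F1479
G01 X25.66 Y179.83
G01 X16.22 Y175.92
G01 X12.31 Y166.48
G01 X16.22 Y157.04
G01 X25.66 Y153.13
G01 X35.10 Y157.04
G01 X39.01 Y166.48
M5
G0 X55.95 Y125.13
M3 S922
G01 X53.92 Y208.86 F1064
M5
G0 X0.00 Y0.00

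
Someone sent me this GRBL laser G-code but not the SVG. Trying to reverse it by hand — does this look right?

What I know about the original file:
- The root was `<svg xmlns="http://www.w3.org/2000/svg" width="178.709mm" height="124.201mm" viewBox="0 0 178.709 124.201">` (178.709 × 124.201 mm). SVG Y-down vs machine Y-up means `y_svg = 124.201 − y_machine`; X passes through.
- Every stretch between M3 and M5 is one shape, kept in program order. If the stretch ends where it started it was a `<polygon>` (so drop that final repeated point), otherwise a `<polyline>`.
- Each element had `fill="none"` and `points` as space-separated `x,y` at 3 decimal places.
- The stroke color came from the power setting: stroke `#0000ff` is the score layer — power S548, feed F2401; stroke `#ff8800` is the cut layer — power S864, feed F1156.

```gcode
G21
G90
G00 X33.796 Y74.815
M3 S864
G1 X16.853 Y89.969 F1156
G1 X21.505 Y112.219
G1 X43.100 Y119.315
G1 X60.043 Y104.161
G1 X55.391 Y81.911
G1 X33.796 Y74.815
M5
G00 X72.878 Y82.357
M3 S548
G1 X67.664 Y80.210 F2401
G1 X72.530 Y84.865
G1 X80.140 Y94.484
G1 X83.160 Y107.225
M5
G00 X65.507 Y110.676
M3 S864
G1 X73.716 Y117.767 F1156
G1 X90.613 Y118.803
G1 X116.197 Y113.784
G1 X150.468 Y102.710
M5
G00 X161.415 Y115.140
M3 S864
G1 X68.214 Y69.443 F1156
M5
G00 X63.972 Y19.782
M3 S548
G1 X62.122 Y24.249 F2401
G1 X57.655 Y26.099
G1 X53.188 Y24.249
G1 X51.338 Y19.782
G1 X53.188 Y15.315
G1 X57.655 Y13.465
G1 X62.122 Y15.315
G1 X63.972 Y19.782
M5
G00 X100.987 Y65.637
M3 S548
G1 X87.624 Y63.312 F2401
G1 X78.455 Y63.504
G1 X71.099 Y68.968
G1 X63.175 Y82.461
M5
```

<svg xmlns="http://www.w3.org/2000/svg" width="178.709mm" height="124.201mm" viewBox="0 0 178.709 124.201">
  <polygon points="33.796,49.386 16.853,34.232 21.505,11.982 43.100,4.886 60.043,20.040 55.391,42.290" fill="none" stroke="#ff8800"/>
  <polyline points="72.878,41.844 67.664,43.991 72.530,39.336 80.140,29.717 83.160,16.976" fill="none" stroke="#0000ff"/>
  <polyline points="65.507,13.525 73.716,6.434 90.613,5.398 116.197,10.417 150.468,21.491" fill="none" stroke="#ff8800"/>
  <polyline points="161.415,9.061 68.214,54.758" fill="none" stroke="#ff8800"/>
  <polygon points="63.972,104.419 62.122,99.952 57.655,98.102 53.188,99.952 51.338,104.419 53.188,108.886 57.655,110.736 62.122,108.886" fill="none" stroke="#0000ff"/>
  <polyline points="100.987,58.564 87.624,60.889 78.455,60.697 71.099,55.233 63.175,41.740" fill="none" stroke="#0000ff"/>
</svg>

y_svg = 124.201 − y_m.

[1] S864→`#ff8800` (cut); closed run; points: 33.796,49.386 16.853,34.232 21.505,11.982 43.100,4.886 60.043,20.040 55.391,42.290

[2] S548→`#0000ff` (score); open run; points: 72.878,41.844 67.664,43.991 72.530,39.336 80.140,29.717 83.160,16.976

[3] S864→`#ff8800` (cut); open run; points: 65.507,13.525 73.716,6.434 90.613,5.398 116.197,10.417 150.468,21.491

[4] S864→`#ff8800` (cut); open run; points: 161.415,9.061 68.214,54.758

[5] S548→`#0000ff` (score); closed run; points: 63.972,104.419 62.122,99.952 57.655,98.102 53.188,99.952 51.338,104.419 53.188,108.886 57.655,110.736 62.122,108.886

[6] S548→`#0000ff` (score); open run; points: 100.987,58.564 87.624,60.889 78.455,60.697 71.099,55.233 63.175,41.740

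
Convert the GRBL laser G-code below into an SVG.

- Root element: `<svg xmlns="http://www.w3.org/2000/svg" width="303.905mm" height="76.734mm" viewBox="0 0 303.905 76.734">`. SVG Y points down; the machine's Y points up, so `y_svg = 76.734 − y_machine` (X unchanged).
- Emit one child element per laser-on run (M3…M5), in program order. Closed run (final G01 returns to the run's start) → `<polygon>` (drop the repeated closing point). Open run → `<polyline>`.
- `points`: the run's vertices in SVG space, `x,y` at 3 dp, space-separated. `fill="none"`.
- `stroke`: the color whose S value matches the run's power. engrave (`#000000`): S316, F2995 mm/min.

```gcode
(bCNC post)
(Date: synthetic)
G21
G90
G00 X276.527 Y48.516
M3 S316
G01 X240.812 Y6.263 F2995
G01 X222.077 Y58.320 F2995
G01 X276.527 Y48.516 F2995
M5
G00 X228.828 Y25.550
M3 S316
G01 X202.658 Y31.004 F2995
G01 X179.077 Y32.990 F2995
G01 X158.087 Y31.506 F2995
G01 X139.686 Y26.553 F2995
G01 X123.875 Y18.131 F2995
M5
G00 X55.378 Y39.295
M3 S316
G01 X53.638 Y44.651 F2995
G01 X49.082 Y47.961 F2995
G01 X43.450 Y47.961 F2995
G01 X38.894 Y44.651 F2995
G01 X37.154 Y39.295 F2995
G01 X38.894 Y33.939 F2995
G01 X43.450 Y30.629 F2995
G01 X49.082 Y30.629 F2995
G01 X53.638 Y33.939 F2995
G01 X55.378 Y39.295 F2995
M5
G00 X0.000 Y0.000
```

<svg xmlns="http://www.w3.org/2000/svg" width="303.905mm" height="76.734mm" viewBox="0 0 303.905 76.734">
  <polygon points="276.527,28.218 240.812,70.471 222.077,18.414" fill="none" stroke="#000000"/>
  <polyline points="228.828,51.184 202.658,45.730 179.077,43.744 158.087,45.228 139.686,50.181 123.875,58.603" fill="none" stroke="#000000"/>
  <polygon points="55.378,37.439 53.638,32.083 49.082,28.773 43.450,28.773 38.894,32.083 37.154,37.439 38.894,42.795 43.450,46.105 49.082,46.105 53.638,42.795" fill="none" stroke="#000000"/>
</svg>

Each laser-on run becomes one SVG element. Flip Y back into SVG space with y_svg = 76.734 − y_machine. Every run uses S316, so all elements get stroke `#000000` (engrave).

Run 1: The run returns to its start, so emit a `<polygon>` with points (Y-flipped): 276.527,28.218 240.812,70.471 222.077,18.414.

Run 2: The run is open, so emit a `<polyline>` with points (Y-flipped): 228.828,51.184 202.658,45.730 179.077,43.744 158.087,45.228 139.686,50.181 123.875,58.603.

Run 3: The run returns to its start, so emit a `<polygon>` with points (Y-flipped): 55.378,37.439 53.638,32.083 49.082,28.773 43.450,28.773 38.894,32.083 37.154,37.439 38.894,42.795 43.450,46.105 49.082,46.105 53.638,42.795.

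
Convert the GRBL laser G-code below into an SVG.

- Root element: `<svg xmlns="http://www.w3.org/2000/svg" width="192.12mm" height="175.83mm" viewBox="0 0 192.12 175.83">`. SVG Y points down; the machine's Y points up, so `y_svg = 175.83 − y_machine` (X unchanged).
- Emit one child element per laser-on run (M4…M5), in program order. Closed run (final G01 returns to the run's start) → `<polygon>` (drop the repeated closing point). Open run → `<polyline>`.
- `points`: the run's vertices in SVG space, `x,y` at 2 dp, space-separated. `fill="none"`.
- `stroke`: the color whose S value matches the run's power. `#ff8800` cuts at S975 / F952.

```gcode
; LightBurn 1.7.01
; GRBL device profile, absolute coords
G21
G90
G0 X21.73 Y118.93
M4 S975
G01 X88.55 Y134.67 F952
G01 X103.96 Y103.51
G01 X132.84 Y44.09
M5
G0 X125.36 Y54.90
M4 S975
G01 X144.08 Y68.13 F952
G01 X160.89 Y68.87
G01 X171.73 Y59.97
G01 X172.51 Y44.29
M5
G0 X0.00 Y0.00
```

<svg xmlns="http://www.w3.org/2000/svg" width="192.12mm" height="175.83mm" viewBox="0 0 192.12 175.83">
  <polyline points="21.73,56.90 88.55,41.16 103.96,72.32 132.84,131.74" fill="none" stroke="#ff8800"/>
  <polyline points="125.36,120.93 144.08,107.70 160.89,106.96 171.73,115.86 172.51,131.54" fill="none" stroke="#ff8800"/>
</svg>

Each laser-on run becomes one SVG element. Flip Y back into SVG space with y_svg = 175.83 − y_machine. Every run uses S975, so all elements get stroke `#ff8800` (cut).

Run 1: The run is open, so emit a `<polyline>` with points (Y-flipped): 21.73,56.90 88.55,41.16 103.96,72.32 132.84,131.74.

Run 2: The run is open, so emit a `<polyline>` with points (Y-flipped): 125.36,120.93 144.08,107.70 160.89,106.96 171.73,115.86 172.51,131.54.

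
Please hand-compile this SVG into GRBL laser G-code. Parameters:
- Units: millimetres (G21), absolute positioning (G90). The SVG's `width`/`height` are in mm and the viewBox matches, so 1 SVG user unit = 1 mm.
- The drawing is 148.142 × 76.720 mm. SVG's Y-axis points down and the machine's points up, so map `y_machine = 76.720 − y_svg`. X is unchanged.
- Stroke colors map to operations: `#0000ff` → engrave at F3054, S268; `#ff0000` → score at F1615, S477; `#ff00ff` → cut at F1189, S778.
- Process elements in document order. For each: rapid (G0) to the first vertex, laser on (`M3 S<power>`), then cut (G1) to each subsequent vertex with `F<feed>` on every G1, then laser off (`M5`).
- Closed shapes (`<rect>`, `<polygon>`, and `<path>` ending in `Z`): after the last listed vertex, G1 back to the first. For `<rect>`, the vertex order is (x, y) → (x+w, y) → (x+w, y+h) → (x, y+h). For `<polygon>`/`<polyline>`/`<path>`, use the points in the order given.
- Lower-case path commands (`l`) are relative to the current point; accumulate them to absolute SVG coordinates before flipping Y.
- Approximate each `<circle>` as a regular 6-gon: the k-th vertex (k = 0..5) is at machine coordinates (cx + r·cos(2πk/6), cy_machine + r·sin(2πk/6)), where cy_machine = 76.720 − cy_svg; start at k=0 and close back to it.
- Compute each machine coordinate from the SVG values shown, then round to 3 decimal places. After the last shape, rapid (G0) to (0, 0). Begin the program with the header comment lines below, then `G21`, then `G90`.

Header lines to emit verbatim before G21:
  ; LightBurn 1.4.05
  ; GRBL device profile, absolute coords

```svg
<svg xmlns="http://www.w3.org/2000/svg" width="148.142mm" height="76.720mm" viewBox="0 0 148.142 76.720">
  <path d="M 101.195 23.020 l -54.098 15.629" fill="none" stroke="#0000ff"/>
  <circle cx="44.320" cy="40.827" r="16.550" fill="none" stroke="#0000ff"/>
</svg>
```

1 u = 1 mm; y_m = 76.720 − y.

[1] `<path>` line segment, #0000ff→engrave S268 F3054: (101.195,53.700) → (47.097,38.071)

[2] `<circle>` circle, #0000ff→engrave S268 F3054: (60.870,35.893) → (52.595,50.226) → (36.045,50.226) → (27.770,35.893) → (36.045,21.560) → (52.595,21.560) → (60.870,35.893) (closed)

; LightBurn 1.4.05
; GRBL device profile, absolute coords
G21
G90
G0 X101.195 Y53.700
M3 S268
G1 X47.097 Y38.071 F3054
M5
G0 X60.870 Y35.893
M3 S268
G1 X52.595 Y50.226 F3054
G1 X36.045 Y50.226 F3054
G1 X27.770 Y35.893 F3054
G1 X36.045 Y21.560 F3054
G1 X52.595 Y21.560 F3054
G1 X60.870 Y35.893 F3054
M5
G0 X0.000 Y0.000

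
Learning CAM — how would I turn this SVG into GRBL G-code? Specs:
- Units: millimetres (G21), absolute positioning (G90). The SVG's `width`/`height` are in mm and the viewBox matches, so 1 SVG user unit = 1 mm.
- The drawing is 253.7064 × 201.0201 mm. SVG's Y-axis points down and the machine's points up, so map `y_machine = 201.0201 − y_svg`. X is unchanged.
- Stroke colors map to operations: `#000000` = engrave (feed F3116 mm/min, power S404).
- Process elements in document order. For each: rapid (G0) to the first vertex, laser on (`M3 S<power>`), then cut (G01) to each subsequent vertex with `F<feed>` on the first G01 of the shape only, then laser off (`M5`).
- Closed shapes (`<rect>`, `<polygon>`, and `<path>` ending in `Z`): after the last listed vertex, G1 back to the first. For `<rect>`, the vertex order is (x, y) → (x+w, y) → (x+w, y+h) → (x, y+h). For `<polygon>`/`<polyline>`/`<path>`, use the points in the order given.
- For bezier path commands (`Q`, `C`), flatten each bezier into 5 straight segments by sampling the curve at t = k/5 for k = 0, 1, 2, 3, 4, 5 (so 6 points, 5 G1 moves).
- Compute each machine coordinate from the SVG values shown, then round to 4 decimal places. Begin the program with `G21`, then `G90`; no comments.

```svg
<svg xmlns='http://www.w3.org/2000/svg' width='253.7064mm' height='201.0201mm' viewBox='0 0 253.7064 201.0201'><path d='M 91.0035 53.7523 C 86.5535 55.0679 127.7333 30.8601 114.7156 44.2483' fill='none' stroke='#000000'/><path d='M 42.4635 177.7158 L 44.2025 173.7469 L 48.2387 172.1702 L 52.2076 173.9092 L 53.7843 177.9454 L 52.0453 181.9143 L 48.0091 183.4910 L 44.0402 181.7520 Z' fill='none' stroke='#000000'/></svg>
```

G21
G90
G0 X91.0035 Y147.2678
M3 S404
G01 X93.0105 Y149.0363 F3116
G01 X101.1769 Y153.9007
G01 X110.7110 Y158.8312
G01 X116.8211 Y160.7982
G01 X114.7156 Y156.7718
M5
G0 X42.4635 Y23.3043
M3 S404
G01 X44.2025 Y27.2732 F3116
G01 X48.2387 Y28.8499
G01 X52.2076 Y27.1109
G01 X53.7843 Y23.0747
G01 X52.0453 Y19.1058
G01 X48.0091 Y17.5291
G01 X44.0402 Y19.2681
G01 X42.4635 Y23.3043
M5

1 u = 1 mm; y_m = 201.0201 − y.

[1] `<path>` cubic bezier, #000000→engrave S404 F3116: (91.0035,147.2678) → (93.0105,149.0363) → (101.1769,153.9007) → (110.7110,158.8312) → (116.8211,160.7982) → (114.7156,156.7718)

[2] `<path>` regular polygon, #000000→engrave S404 F3116: (42.4635,23.3043) → (44.2025,27.2732) → (48.2387,28.8499) → (52.2076,27.1109) → (53.7843,23.0747) → (52.0453,19.1058) → (48.0091,17.5291) → (44.0402,19.2681) → (42.4635,23.3043) (closed)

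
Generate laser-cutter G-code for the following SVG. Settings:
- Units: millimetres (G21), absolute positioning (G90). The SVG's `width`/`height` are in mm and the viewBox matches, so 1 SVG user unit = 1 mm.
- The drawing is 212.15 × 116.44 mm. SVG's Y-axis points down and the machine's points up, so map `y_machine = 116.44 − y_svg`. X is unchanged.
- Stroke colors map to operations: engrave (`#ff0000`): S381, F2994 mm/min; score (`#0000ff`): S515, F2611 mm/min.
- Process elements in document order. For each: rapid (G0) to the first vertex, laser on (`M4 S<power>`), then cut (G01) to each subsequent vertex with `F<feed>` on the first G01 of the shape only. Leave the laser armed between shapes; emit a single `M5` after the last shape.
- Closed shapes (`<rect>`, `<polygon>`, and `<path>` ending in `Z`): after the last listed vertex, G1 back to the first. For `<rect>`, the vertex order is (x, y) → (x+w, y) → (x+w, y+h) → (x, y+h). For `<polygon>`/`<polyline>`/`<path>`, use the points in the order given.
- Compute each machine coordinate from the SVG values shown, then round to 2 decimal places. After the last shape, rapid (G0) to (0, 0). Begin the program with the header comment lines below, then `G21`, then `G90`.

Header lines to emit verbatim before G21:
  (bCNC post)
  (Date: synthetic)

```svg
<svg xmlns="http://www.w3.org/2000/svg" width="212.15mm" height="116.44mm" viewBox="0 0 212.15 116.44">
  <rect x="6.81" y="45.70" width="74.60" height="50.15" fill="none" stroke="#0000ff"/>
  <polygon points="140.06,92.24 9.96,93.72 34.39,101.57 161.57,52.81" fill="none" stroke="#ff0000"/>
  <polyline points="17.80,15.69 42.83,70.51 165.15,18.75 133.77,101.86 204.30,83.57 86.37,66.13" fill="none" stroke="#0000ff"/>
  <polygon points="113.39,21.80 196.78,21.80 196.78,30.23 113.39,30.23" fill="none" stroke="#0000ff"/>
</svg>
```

(bCNC post)
(Date: synthetic)
G21
G90
G0 X6.81 Y70.74
M4 S515
G01 X81.41 Y70.74 F2611
G01 X81.41 Y20.59
G01 X6.81 Y20.59
G01 X6.81 Y70.74
G0 X140.06 Y24.20
M4 S381
G01 X9.96 Y22.72 F2994
G01 X34.39 Y14.87
G01 X161.57 Y63.63
G01 X140.06 Y24.20
G0 X17.80 Y100.75
M4 S515
G01 X42.83 Y45.93 F2611
G01 X165.15 Y97.69
G01 X133.77 Y14.58
G01 X204.30 Y32.87
G01 X86.37 Y50.31
G0 X113.39 Y94.64
M4 S515
G01 X196.78 Y94.64 F2611
G01 X196.78 Y86.21
G01 X113.39 Y86.21
G01 X113.39 Y94.64
M5
G0 X0.00 Y0.00

viewBox `0 0 212.15 116.44` with mm width/height → 1 unit = 1 mm. Flip: y_m = 116.44 − y_svg.

**Shape 1** — `<rect>` rectangle, stroke `#0000ff` → score (S515, F2611). Machine vertices: (6.81,70.74) → (81.41,70.74) → (81.41,20.59) → (6.81,20.59) → (6.81,70.74). Closed: final G1 returns to the first vertex.

**Shape 2** — `<polygon>` closed polygon, stroke `#ff0000` → engrave (S381, F2994). Machine vertices: (140.06,24.20) → (9.96,22.72) → (34.39,14.87) → (161.57,63.63) → (140.06,24.20). Closed: final G1 returns to the first vertex.

**Shape 3** — `<polyline>` open polyline, stroke `#0000ff` → score (S515, F2611). Machine vertices: (17.80,100.75) → (42.83,45.93) → (165.15,97.69) → (133.77,14.58) → (204.30,32.87) → (86.37,50.31). Open path.

**Shape 4** — `<polygon>` rectangle, stroke `#0000ff` → score (S515, F2611). Machine vertices: (113.39,94.64) → (196.78,94.64) → (196.78,86.21) → (113.39,86.21) → (113.39,94.64). Closed: final G1 returns to the first vertex.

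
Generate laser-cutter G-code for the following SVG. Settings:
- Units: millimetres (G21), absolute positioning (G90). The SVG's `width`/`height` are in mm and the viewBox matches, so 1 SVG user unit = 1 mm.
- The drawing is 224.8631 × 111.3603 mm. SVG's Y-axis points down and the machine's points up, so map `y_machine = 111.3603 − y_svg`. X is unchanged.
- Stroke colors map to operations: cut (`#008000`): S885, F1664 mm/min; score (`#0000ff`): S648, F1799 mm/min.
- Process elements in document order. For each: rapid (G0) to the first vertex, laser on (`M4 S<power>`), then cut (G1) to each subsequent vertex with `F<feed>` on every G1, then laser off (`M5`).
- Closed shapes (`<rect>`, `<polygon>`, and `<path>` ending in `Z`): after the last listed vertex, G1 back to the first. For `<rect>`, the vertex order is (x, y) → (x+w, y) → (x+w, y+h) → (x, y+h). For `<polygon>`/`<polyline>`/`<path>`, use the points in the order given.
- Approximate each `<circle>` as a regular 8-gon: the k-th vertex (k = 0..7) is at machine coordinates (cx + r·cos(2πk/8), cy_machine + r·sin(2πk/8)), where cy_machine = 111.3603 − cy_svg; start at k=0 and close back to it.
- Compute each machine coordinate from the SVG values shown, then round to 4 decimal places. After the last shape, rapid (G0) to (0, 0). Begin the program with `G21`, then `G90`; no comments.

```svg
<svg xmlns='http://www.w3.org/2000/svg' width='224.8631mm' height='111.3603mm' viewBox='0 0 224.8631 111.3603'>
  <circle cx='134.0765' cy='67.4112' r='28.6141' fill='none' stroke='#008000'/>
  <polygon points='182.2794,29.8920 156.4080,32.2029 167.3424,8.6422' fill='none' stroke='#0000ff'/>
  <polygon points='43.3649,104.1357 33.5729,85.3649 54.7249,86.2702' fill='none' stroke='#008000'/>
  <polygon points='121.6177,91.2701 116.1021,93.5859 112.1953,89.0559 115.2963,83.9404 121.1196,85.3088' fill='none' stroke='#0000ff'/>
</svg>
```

G21
G90
G0 X162.6906 Y43.9491
M4 S885
G1 X154.3097 Y64.1823 F1664
G1 X134.0765 Y72.5632 F1664
G1 X113.8433 Y64.1823 F1664
G1 X105.4624 Y43.9491 F1664
G1 X113.8433 Y23.7159 F1664
G1 X134.0765 Y15.3350 F1664
G1 X154.3097 Y23.7159 F1664
G1 X162.6906 Y43.9491 F1664
M5
G0 X182.2794 Y81.4683
M4 S648
G1 X156.4080 Y79.1574 F1799
G1 X167.3424 Y102.7181 F1799
G1 X182.2794 Y81.4683 F1799
M5
G0 X43.3649 Y7.2246
M4 S885
G1 X33.5729 Y25.9954 F1664
G1 X54.7249 Y25.0901 F1664
G1 X43.3649 Y7.2246 F1664
M5
G0 X121.6177 Y20.0902
M4 S648
G1 X116.1021 Y17.7744 F1799
G1 X112.1953 Y22.3044 F1799
G1 X115.2963 Y27.4199 F1799
G1 X121.1196 Y26.0515 F1799
G1 X121.6177 Y20.0902 F1799
M5
G0 X0.0000 Y0.0000

Since the viewBox matches the mm dimensions, user units are millimetres directly. The only transform is the Y-flip y_m = 111.3603 − y_svg.

Shape 1 is a circle drawn with `<circle>`. Its stroke #008000 means cut at S885, F1664. After flipping Y the toolpath is (162.6906,43.9491) → (154.3097,64.1823) → (134.0765,72.5632) → (113.8433,64.1823) → (105.4624,43.9491) → (113.8433,23.7159) → (134.0765,15.3350) → (154.3097,23.7159) → (162.6906,43.9491), returning to the start.

Shape 2 is a regular polygon drawn with `<polygon>`. Its stroke #0000ff means score at S648, F1799. After flipping Y the toolpath is (182.2794,81.4683) → (156.4080,79.1574) → (167.3424,102.7181) → (182.2794,81.4683), returning to the start.

Shape 3 is a regular polygon drawn with `<polygon>`. Its stroke #008000 means cut at S885, F1664. After flipping Y the toolpath is (43.3649,7.2246) → (33.5729,25.9954) → (54.7249,25.0901) → (43.3649,7.2246), returning to the start.

Shape 4 is a regular polygon drawn with `<polygon>`. Its stroke #0000ff means score at S648, F1799. After flipping Y the toolpath is (121.6177,20.0902) → (116.1021,17.7744) → (112.1953,22.3044) → (115.2963,27.4199) → (121.1196,26.0515) → (121.6177,20.0902), returning to the start.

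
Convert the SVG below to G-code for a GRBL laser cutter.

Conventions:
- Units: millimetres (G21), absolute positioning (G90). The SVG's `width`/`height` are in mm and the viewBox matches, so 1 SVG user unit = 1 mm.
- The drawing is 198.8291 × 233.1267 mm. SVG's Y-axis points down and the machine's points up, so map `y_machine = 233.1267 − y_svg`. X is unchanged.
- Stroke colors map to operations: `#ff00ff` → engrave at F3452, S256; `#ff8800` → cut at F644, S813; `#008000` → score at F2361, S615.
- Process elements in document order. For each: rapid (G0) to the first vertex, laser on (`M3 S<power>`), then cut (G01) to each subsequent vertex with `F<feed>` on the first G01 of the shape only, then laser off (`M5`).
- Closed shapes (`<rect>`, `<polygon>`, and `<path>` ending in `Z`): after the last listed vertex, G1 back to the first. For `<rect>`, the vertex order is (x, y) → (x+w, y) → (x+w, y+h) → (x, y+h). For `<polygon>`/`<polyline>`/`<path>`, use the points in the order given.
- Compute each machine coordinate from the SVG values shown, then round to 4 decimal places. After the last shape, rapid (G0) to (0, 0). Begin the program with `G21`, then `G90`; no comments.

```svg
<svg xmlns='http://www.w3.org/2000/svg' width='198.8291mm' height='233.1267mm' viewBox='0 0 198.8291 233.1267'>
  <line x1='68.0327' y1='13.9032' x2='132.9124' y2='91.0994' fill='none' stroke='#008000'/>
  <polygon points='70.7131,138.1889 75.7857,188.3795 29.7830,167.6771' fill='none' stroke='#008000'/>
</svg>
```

viewBox `0 0 198.8291 233.1267` with mm width/height → 1 unit = 1 mm. Flip: y_m = 233.1267 − y_svg.

**Shape 1** — `<line>` line segment, stroke `#008000` → score (S615, F2361). Machine vertices: (68.0327,219.2235) → (132.9124,142.0273). Open path.

**Shape 2** — `<polygon>` regular polygon, stroke `#008000` → score (S615, F2361). Machine vertices: (70.7131,94.9378) → (75.7857,44.7472) → (29.7830,65.4496) → (70.7131,94.9378). Closed: final G1 returns to the first vertex.

G21
G90
G0 X68.0327 Y219.2235
M3 S615
G01 X132.9124 Y142.0273 F2361
M5
G0 X70.7131 Y94.9378
M3 S615
G01 X75.7857 Y44.7472 F2361
G01 X29.7830 Y65.4496
G01 X70.7131 Y94.9378
M5
G0 X0.0000 Y0.0000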